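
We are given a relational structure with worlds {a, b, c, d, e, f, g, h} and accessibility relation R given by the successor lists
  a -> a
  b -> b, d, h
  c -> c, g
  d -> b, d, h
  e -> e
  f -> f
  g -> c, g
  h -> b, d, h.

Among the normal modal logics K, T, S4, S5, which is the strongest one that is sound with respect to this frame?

S5

Reflexive (axiom T): yes — every world is R-related to itself.
Transitive (axiom 4): yes — every two-step R-path is closed by a direct edge.
Euclidean (axiom 5): yes — any two successors of a common world are R-related.
So F validates K, T, S4, S5. The strongest is S5.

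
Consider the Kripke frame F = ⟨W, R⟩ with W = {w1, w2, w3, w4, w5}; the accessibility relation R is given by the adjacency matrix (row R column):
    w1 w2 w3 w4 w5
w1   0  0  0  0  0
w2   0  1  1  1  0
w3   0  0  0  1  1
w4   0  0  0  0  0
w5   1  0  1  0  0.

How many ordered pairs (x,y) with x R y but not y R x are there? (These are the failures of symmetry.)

4

Enumerating: (w2,w3), (w2,w4), (w3,w4), (w5,w1).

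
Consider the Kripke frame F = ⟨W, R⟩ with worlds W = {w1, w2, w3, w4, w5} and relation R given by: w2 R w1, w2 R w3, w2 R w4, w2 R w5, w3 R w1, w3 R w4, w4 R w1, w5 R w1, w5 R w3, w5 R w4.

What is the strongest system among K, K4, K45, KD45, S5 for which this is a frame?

Transitive (axiom 4): yes — every two-step R-path is closed by a direct edge.
Euclidean (axiom 5): no — w2 R w1 and w2 R w3, but not w1 R w3.
Serial (axiom D): no — w1 has no R-successor.
Reflexive (axiom T): no — w1 is not related to itself.
So F validates K, K4; K45 would additionally require R to be Euclidean. The strongest is K4.

K4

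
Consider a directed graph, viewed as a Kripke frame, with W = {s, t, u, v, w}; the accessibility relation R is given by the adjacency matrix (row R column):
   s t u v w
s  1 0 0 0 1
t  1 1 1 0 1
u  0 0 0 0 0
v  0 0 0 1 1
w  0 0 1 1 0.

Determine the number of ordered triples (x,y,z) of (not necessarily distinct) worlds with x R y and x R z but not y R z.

15

Enumerating: (s,w,s), (s,w,w), (t,s,t), (t,s,u), (t,u,s), (t,u,t), (t,u,u), (t,u,w), (t,w,s), (t,w,t), (t,w,w), (v,w,w), (w,u,u), (w,u,v), (w,v,u).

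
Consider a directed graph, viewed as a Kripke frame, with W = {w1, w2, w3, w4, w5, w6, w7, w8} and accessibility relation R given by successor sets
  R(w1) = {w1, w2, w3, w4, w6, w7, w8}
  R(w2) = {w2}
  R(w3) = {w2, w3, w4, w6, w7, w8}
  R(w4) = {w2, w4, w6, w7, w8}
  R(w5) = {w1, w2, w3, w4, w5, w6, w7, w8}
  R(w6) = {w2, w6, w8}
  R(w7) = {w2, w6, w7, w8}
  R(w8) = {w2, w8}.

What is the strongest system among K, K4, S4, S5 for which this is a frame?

Transitive (axiom 4): yes — every two-step R-path is closed by a direct edge.
Reflexive (axiom T): yes — every world is R-related to itself.
Euclidean (axiom 5): no — w1 R w2 and w1 R w3, but not w2 R w3.
So F validates K, K4, S4; S5 would additionally require R to be Euclidean. The strongest is S4.

S4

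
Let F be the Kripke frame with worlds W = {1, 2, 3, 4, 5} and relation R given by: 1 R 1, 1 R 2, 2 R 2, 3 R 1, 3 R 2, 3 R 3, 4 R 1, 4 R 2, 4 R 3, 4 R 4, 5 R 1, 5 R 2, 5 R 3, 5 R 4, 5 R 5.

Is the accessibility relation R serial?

Serial: yes — every world has a successor (e.g. 1 R 1).

Yes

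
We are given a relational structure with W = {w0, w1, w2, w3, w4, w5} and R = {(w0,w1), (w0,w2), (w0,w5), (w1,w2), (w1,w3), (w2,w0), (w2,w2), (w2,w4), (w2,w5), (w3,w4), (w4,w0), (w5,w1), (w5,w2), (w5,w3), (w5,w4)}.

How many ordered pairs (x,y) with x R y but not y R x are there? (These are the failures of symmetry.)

10

Enumerating: (w0,w1), (w0,w5), (w1,w2), (w1,w3), (w2,w4), (w3,w4), (w4,w0), (w5,w1), (w5,w3), (w5,w4).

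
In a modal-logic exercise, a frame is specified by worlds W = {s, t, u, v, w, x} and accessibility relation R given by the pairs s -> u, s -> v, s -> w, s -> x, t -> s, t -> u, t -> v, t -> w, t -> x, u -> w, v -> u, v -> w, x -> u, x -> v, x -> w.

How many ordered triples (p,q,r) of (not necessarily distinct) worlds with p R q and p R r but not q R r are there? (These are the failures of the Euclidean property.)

Enumerating: (s,u,u), (s,u,v), (s,u,x), (s,v,v), (s,v,x), (s,w,u), (s,w,v), (s,w,w), (s,w,x), (s,x,x), (t,s,s), (t,u,s), … and 23 more.
Total: 35.

35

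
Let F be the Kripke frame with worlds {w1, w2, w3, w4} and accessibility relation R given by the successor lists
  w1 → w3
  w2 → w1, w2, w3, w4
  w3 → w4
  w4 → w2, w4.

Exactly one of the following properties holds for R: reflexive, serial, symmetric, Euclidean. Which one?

Reflexive: no — w1 is not related to itself.
Serial: yes — every world has a successor (e.g. w1 R w3).
Symmetric: no — w1 R w3 but not w3 R w1.
Euclidean: no — w2 R w1 and w2 R w4, but not w1 R w4.
Only serial holds.

serial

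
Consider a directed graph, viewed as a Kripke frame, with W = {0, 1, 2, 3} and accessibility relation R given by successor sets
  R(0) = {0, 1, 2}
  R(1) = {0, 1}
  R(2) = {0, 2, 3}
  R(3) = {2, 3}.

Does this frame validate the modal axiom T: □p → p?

Yes

By correspondence theory, T is valid on a frame iff R is reflexive.
Reflexive: yes — every world is R-related to itself.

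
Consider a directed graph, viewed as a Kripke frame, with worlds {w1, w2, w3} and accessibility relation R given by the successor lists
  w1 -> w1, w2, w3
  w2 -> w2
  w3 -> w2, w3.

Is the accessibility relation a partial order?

Yes

Reflexive: yes — every world is R-related to itself.
Transitive: yes — every two-step R-path is closed by a direct edge.
Antisymmetric: yes — no distinct pair is related both ways.
So R is a partial order.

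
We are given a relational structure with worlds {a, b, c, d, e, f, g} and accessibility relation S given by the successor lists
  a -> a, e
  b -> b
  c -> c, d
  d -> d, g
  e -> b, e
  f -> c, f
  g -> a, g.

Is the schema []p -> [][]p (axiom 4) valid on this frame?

No

Axiom 4 corresponds to the accessibility relation being transitive.
Transitive: no — a S e and e S b, but not a S b.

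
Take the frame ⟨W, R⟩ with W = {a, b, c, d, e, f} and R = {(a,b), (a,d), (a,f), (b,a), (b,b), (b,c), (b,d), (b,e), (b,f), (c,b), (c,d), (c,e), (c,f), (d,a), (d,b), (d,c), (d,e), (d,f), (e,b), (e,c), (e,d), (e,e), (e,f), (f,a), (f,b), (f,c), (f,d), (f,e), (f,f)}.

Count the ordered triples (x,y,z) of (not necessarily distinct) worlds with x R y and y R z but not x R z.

Enumerating: (a,b,a), (a,b,c), (a,b,e), (a,d,a), (a,d,c), (a,d,e), (a,f,a), (a,f,c), (a,f,e), (c,b,a), (c,b,c), (c,d,a), … and 12 more.
Total: 24.

24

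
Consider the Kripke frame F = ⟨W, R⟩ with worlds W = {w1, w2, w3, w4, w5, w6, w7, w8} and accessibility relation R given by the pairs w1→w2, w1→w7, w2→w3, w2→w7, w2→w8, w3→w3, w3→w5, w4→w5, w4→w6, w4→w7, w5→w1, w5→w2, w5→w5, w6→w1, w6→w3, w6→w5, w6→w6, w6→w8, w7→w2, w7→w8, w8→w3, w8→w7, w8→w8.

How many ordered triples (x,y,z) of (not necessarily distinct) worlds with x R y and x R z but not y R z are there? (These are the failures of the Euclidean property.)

Enumerating: (w1,w2,w2), (w1,w7,w7), (w2,w3,w7), (w2,w3,w8), (w2,w7,w3), (w2,w7,w7), (w3,w5,w3), (w4,w5,w6), (w4,w5,w7), (w4,w6,w7), (w4,w7,w5), (w4,w7,w6), … and 26 more.
Total: 38.

38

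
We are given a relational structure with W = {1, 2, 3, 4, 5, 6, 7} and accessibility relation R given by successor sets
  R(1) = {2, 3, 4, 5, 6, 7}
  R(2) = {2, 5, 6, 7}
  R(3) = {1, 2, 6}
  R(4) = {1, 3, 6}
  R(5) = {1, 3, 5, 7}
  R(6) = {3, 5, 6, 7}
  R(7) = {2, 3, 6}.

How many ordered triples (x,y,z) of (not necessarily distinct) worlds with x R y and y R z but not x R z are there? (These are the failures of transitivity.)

39

Enumerating: (1,3,1), (1,4,1), (1,5,1), (2,5,1), (2,5,3), (2,6,3), (2,7,3), (3,1,3), (3,1,4), (3,1,5), (3,1,7), (3,2,5), … and 27 more.
Total: 39.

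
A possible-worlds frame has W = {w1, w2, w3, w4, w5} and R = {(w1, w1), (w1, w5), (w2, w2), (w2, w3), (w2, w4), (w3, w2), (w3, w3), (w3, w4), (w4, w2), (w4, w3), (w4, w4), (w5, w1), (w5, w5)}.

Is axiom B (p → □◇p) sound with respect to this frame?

The schema B characterises exactly the symmetric frames.
Symmetric: yes — every pair in R has its reverse in R.

Yes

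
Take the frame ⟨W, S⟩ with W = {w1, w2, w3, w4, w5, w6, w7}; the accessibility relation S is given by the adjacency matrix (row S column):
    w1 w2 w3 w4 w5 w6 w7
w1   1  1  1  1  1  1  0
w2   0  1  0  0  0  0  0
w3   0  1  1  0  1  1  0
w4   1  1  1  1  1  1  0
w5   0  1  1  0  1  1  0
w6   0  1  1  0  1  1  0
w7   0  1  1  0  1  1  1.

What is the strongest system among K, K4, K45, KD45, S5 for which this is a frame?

Transitive (axiom 4): yes — every two-step S-path is closed by a direct edge.
Euclidean (axiom 5): no — w1 S w2 and w1 S w3, but not w2 S w3.
Serial (axiom D): yes — every world has a successor (e.g. w1 S w1).
Reflexive (axiom T): yes — every world is S-related to itself.
So F validates K, K4; K45 would additionally require S to be Euclidean. The strongest is K4.

K4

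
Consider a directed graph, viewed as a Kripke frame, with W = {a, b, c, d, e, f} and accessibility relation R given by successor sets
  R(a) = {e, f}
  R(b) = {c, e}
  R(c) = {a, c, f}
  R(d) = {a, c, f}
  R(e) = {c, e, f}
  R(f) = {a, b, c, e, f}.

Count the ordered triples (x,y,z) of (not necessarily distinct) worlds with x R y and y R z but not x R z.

Enumerating: (a,e,c), (a,f,a), (a,f,b), (a,f,c), (b,c,a), (b,c,f), (b,e,f), (c,a,e), (c,f,b), (c,f,e), (d,a,e), (d,f,b), (d,f,e), (e,c,a), (e,f,a), (e,f,b).

16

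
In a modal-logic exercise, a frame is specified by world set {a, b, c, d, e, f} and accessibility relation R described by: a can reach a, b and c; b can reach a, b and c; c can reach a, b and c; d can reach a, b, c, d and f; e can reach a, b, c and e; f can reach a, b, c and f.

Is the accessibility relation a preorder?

Reflexive: yes — every world is R-related to itself.
Transitive: yes — every two-step R-path is closed by a direct edge.
So R is a preorder.

Yes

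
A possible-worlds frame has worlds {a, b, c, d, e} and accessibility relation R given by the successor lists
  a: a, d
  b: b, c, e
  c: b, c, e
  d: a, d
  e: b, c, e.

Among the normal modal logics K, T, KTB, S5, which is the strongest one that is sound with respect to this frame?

Reflexive (axiom T): yes — every world is R-related to itself.
Symmetric (axiom B): yes — every pair in R has its reverse in R.
Euclidean (axiom 5): yes — any two successors of a common world are R-related.
So F validates K, T, KTB, S5. The strongest is S5.

S5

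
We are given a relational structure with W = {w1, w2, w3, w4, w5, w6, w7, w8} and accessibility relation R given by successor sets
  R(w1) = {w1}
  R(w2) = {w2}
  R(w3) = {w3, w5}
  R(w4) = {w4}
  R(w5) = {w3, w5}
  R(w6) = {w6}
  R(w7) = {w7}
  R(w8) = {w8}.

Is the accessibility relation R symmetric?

Yes

Symmetric: yes — every pair in R has its reverse in R.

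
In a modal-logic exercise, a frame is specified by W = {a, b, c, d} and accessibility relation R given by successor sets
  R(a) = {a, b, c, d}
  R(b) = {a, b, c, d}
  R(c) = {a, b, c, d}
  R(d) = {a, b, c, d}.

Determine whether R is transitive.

Yes

Transitive: yes — every two-step R-path is closed by a direct edge.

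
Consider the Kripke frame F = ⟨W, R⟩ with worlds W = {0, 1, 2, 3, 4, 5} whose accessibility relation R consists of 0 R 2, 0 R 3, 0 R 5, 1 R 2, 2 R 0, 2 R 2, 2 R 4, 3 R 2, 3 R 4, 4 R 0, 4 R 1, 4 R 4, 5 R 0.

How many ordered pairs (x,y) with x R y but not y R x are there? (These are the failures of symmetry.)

Enumerating: (0,3), (1,2), (2,4), (3,2), (3,4), (4,0), (4,1).

7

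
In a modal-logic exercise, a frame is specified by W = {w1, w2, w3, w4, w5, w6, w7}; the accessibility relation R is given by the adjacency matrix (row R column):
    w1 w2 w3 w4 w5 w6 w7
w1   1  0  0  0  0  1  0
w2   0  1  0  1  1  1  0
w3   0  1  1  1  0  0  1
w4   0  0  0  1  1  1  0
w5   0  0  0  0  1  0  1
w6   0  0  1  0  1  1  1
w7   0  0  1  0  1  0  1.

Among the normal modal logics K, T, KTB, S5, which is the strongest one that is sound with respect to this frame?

T

Reflexive (axiom T): yes — every world is R-related to itself.
Symmetric (axiom B): no — w1 R w6 but not w6 R w1.
Euclidean (axiom 5): no — w2 R w5 and w2 R w4, but not w5 R w4.
So F validates K, T; KTB would additionally require R to be symmetric. The strongest is T.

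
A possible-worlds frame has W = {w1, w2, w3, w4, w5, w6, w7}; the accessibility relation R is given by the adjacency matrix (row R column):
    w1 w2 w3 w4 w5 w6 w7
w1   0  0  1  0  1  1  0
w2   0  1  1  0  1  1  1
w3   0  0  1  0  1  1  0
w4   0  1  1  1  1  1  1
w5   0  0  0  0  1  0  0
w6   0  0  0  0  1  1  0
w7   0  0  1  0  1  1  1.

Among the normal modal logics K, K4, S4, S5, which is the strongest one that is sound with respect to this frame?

K4

Transitive (axiom 4): yes — every two-step R-path is closed by a direct edge.
Reflexive (axiom T): no — w1 is not related to itself.
Euclidean (axiom 5): no — w1 R w5 and w1 R w3, but not w5 R w3.
So F validates K, K4; S4 would additionally require R to be reflexive. The strongest is K4.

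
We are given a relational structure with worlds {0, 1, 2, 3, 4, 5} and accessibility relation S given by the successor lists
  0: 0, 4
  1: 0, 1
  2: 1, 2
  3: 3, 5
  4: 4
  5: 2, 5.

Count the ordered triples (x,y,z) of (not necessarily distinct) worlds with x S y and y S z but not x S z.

Enumerating: (1,0,4), (2,1,0), (3,5,2), (5,2,1).

4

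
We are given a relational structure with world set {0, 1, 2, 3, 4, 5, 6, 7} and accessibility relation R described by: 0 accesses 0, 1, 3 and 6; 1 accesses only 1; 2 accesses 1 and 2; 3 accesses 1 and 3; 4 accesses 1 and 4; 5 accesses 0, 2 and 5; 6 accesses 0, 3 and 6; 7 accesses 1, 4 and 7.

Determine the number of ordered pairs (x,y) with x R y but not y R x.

Enumerating: (0,1), (0,3), (2,1), (3,1), (4,1), (5,0), (5,2), (6,3), (7,1), (7,4).

10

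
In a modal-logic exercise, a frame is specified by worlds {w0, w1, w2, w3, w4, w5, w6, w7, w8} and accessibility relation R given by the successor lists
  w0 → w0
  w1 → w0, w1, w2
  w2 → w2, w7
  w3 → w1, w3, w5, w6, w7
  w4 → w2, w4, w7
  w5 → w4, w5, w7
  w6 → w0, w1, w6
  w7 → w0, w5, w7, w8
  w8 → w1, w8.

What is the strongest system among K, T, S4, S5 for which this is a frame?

Reflexive (axiom T): yes — every world is R-related to itself.
Transitive (axiom 4): no — w1 R w2 and w2 R w7, but not w1 R w7.
Euclidean (axiom 5): no — w1 R w0 and w1 R w2, but not w0 R w2.
So F validates K, T; S4 would additionally require R to be transitive. The strongest is T.

T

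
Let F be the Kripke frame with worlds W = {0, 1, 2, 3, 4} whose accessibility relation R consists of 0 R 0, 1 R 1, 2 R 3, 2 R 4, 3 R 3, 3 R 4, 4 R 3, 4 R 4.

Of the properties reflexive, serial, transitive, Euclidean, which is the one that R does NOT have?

reflexive

Reflexive: no — 2 is not related to itself.
Serial: yes — every world has a successor (e.g. 0 R 0).
Transitive: yes — every two-step R-path is closed by a direct edge.
Euclidean: yes — any two successors of a common world are R-related.
Only reflexive fails.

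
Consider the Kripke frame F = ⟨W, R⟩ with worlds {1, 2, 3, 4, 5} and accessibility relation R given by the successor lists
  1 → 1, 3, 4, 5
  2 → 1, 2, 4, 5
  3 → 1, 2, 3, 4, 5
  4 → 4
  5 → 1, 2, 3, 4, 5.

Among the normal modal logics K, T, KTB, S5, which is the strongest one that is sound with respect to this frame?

Reflexive (axiom T): yes — every world is R-related to itself.
Symmetric (axiom B): no — 1 R 4 but not 4 R 1.
Euclidean (axiom 5): no — 1 R 4 and 1 R 3, but not 4 R 3.
So F validates K, T; KTB would additionally require R to be symmetric. The strongest is T.

T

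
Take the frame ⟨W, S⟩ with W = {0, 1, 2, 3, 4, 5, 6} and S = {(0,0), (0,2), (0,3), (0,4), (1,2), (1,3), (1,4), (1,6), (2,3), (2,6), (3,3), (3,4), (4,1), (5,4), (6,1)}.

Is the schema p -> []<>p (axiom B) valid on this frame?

No

Axiom B corresponds to the accessibility relation being symmetric.
Symmetric: no — 0 S 2 but not 2 S 0.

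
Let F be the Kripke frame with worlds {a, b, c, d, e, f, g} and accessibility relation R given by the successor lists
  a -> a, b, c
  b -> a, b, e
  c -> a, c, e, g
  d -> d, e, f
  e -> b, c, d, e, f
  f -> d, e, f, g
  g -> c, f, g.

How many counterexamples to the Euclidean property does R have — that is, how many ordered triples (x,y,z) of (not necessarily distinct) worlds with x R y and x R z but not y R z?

Enumerating: (a,b,c), (a,c,b), (b,a,e), (b,e,a), (c,a,e), (c,a,g), (c,e,a), (c,e,g), (c,g,a), (c,g,e), (e,b,c), (e,b,d), … and 14 more.
Total: 26.

26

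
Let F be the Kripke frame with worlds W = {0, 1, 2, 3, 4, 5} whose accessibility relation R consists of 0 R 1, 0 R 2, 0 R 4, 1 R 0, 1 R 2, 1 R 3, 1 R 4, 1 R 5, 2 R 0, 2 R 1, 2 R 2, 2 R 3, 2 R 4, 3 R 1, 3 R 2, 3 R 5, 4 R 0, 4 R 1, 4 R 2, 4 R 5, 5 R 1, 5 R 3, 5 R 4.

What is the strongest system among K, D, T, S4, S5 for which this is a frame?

D

Serial (axiom D): yes — every world has a successor (e.g. 0 R 1).
Reflexive (axiom T): no — 0 is not related to itself.
Transitive (axiom 4): no — 0 R 1 and 1 R 3, but not 0 R 3.
Euclidean (axiom 5): no — 1 R 0 and 1 R 3, but not 0 R 3.
So F validates K, D; T would additionally require R to be reflexive. The strongest is D.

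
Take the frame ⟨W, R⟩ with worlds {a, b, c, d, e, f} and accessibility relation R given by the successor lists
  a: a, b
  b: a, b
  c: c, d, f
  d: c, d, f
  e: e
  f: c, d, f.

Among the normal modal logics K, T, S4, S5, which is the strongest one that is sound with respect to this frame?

S5

Reflexive (axiom T): yes — every world is R-related to itself.
Transitive (axiom 4): yes — every two-step R-path is closed by a direct edge.
Euclidean (axiom 5): yes — any two successors of a common world are R-related.
So F validates K, T, S4, S5. The strongest is S5.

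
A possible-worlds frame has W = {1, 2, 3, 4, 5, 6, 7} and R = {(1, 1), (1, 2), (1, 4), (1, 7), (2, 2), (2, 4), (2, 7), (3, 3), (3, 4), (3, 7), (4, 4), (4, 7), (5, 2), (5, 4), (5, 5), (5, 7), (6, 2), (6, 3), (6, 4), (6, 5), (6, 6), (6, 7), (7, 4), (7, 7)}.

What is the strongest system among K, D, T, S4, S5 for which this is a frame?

S4

Serial (axiom D): yes — every world has a successor (e.g. 1 R 1).
Reflexive (axiom T): yes — every world is R-related to itself.
Transitive (axiom 4): yes — every two-step R-path is closed by a direct edge.
Euclidean (axiom 5): no — 1 R 4 and 1 R 2, but not 4 R 2.
So F validates K, D, T, S4; S5 would additionally require R to be Euclidean. The strongest is S4.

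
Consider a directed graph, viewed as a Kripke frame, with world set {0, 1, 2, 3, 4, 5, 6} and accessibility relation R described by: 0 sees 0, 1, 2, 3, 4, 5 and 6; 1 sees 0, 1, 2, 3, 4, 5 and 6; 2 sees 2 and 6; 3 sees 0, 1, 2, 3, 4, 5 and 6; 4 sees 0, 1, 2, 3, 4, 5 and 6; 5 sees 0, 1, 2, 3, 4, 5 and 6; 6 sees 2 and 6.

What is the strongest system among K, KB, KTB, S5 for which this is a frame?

K

Symmetric (axiom B): no — 0 R 2 but not 2 R 0.
Reflexive (axiom T): yes — every world is R-related to itself.
Euclidean (axiom 5): no — 0 R 2 and 0 R 1, but not 2 R 1.
So F validates K; KB would additionally require R to be symmetric. The strongest is K.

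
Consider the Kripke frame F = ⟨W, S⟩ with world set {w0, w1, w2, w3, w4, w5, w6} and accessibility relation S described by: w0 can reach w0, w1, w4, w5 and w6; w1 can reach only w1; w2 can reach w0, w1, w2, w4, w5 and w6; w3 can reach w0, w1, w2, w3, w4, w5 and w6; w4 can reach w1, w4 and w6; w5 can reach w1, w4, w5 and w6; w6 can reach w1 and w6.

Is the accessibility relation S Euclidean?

No

Euclidean: no — w0 S w1 and w0 S w4, but not w1 S w4.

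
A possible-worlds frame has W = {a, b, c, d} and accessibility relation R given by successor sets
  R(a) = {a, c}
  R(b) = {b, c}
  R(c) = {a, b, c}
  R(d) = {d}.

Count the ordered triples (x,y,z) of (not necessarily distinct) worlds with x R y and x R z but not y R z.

2

Enumerating: (c,a,b), (c,b,a).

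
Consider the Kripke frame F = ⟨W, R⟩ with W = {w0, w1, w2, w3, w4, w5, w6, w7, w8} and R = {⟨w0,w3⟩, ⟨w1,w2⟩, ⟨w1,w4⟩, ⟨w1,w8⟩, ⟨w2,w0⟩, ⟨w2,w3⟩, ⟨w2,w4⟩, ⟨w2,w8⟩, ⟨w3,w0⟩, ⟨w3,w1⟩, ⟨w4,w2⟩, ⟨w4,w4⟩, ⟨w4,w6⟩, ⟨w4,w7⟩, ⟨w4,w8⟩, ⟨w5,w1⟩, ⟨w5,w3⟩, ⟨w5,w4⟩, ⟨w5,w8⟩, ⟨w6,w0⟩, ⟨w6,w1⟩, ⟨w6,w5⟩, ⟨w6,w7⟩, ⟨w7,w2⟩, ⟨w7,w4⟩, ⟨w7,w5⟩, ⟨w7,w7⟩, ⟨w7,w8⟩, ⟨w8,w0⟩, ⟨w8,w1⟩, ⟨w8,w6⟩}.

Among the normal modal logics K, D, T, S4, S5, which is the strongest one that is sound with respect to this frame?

D

Serial (axiom D): yes — every world has a successor (e.g. w0 R w3).
Reflexive (axiom T): no — w0 is not related to itself.
Transitive (axiom 4): no — w0 R w3 and w3 R w1, but not w0 R w1.
Euclidean (axiom 5): no — w1 R w8 and w1 R w2, but not w8 R w2.
So F validates K, D; T would additionally require R to be reflexive. The strongest is D.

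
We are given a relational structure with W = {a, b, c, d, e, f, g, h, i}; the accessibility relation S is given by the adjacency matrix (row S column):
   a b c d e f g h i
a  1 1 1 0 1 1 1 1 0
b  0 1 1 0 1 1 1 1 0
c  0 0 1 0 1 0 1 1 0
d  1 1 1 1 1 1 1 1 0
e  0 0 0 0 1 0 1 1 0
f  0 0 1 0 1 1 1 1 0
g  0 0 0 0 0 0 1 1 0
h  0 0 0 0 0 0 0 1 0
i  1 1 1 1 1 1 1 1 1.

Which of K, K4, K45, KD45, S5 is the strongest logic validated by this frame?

K4

Transitive (axiom 4): yes — every two-step S-path is closed by a direct edge.
Euclidean (axiom 5): no — a S c and a S b, but not c S b.
Serial (axiom D): yes — every world has a successor (e.g. a S a).
Reflexive (axiom T): yes — every world is S-related to itself.
So F validates K, K4; K45 would additionally require S to be Euclidean. The strongest is K4.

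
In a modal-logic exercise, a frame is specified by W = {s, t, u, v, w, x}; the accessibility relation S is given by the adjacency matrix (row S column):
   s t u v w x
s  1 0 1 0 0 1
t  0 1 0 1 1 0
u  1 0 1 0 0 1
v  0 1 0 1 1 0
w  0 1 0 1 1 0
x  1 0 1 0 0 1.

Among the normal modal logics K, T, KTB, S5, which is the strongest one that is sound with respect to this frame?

Reflexive (axiom T): yes — every world is S-related to itself.
Symmetric (axiom B): yes — every pair in S has its reverse in S.
Euclidean (axiom 5): yes — any two successors of a common world are S-related.
So F validates K, T, KTB, S5. The strongest is S5.

S5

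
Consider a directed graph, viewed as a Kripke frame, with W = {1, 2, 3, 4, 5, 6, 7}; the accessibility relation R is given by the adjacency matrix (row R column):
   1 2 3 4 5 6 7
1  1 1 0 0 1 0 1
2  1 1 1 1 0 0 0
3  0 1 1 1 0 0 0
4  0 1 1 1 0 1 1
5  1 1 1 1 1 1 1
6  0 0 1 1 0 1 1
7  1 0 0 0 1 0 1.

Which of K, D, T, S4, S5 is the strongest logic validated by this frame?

T

Serial (axiom D): yes — every world has a successor (e.g. 1 R 1).
Reflexive (axiom T): yes — every world is R-related to itself.
Transitive (axiom 4): no — 1 R 2 and 2 R 3, but not 1 R 3.
Euclidean (axiom 5): no — 1 R 2 and 1 R 5, but not 2 R 5.
So F validates K, D, T; S4 would additionally require R to be transitive. The strongest is T.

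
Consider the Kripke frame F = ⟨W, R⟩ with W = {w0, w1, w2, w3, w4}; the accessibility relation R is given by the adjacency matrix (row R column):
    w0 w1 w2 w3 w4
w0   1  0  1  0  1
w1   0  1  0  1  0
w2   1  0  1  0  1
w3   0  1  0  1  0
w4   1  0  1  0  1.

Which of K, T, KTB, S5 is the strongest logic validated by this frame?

S5

Reflexive (axiom T): yes — every world is R-related to itself.
Symmetric (axiom B): yes — every pair in R has its reverse in R.
Euclidean (axiom 5): yes — any two successors of a common world are R-related.
So F validates K, T, KTB, S5. The strongest is S5.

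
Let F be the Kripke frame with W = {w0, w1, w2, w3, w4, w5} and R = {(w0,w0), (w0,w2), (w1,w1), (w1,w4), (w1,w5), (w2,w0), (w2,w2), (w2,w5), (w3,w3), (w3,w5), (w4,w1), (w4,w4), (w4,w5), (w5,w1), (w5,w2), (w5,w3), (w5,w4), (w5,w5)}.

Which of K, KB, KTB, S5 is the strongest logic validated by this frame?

KTB

Symmetric (axiom B): yes — every pair in R has its reverse in R.
Reflexive (axiom T): yes — every world is R-related to itself.
Euclidean (axiom 5): no — w2 R w0 and w2 R w5, but not w0 R w5.
So F validates K, KB, KTB; S5 would additionally require R to be Euclidean. The strongest is KTB.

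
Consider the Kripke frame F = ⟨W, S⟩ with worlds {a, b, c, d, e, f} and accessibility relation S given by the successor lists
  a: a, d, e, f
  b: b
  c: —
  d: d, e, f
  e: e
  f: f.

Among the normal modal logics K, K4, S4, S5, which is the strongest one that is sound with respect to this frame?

Transitive (axiom 4): yes — every two-step S-path is closed by a direct edge.
Reflexive (axiom T): no — c is not related to itself.
Euclidean (axiom 5): no — a S e and a S d, but not e S d.
So F validates K, K4; S4 would additionally require S to be reflexive. The strongest is K4.

K4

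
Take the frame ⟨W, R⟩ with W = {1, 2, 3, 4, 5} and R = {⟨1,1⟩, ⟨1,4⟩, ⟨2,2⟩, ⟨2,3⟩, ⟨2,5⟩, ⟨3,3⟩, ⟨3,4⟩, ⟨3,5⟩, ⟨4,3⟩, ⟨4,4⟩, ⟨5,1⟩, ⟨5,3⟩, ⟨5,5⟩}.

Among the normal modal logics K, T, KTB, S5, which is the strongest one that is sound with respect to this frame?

Reflexive (axiom T): yes — every world is R-related to itself.
Symmetric (axiom B): no — 1 R 4 but not 4 R 1.
Euclidean (axiom 5): no — 3 R 4 and 3 R 5, but not 4 R 5.
So F validates K, T; KTB would additionally require R to be symmetric. The strongest is T.

T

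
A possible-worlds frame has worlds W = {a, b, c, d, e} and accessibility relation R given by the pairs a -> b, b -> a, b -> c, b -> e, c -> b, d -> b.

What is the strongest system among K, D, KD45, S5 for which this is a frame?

K

Serial (axiom D): no — e has no R-successor.
Euclidean (axiom 5): no — b R a and b R c, but not a R c.
Transitive (axiom 4): no — a R b and b R c, but not a R c.
Reflexive (axiom T): no — a is not related to itself.
So F validates K; D would additionally require R to be serial. The strongest is K.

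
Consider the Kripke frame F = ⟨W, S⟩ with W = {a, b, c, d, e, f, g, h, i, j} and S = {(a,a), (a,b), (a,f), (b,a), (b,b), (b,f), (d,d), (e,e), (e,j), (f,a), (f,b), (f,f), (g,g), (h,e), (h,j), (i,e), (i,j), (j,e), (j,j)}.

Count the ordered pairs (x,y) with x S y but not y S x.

4

Enumerating: (h,e), (h,j), (i,e), (i,j).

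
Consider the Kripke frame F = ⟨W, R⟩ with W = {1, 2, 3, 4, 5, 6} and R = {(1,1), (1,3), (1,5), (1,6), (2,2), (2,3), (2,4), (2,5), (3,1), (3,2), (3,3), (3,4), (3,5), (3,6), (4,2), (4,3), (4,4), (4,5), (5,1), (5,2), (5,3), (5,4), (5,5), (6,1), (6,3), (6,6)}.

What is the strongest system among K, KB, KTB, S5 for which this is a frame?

KTB

Symmetric (axiom B): yes — every pair in R has its reverse in R.
Reflexive (axiom T): yes — every world is R-related to itself.
Euclidean (axiom 5): no — 1 R 5 and 1 R 6, but not 5 R 6.
So F validates K, KB, KTB; S5 would additionally require R to be Euclidean. The strongest is KTB.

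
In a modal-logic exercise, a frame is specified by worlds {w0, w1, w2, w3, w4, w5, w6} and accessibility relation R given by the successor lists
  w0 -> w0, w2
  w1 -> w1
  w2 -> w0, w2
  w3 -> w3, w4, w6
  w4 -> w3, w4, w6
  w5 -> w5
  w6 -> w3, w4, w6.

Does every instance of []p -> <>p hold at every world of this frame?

The schema D characterises exactly the serial frames.
Serial: yes — every world has a successor (e.g. w0 R w0).

Yes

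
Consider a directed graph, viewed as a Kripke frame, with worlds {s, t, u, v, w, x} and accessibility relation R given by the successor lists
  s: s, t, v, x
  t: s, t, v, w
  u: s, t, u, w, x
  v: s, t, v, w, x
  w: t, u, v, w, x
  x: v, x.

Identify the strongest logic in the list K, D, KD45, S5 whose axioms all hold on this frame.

D

Serial (axiom D): yes — every world has a successor (e.g. s R s).
Euclidean (axiom 5): no — s R t and s R x, but not t R x.
Transitive (axiom 4): no — s R t and t R w, but not s R w.
Reflexive (axiom T): yes — every world is R-related to itself.
So F validates K, D; KD45 would additionally require R to be Euclidean and transitive. The strongest is D.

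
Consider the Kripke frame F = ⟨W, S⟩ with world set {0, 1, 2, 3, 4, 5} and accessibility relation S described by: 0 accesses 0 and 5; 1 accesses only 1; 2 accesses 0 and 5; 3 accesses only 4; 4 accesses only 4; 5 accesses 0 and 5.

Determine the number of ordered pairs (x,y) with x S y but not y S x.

3

Enumerating: (2,0), (2,5), (3,4).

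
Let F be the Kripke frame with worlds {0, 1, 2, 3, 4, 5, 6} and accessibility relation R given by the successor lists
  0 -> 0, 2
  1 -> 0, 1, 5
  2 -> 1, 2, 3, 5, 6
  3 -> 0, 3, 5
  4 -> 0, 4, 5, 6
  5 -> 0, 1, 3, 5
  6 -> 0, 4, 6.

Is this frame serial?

Serial: yes — every world has a successor (e.g. 0 R 0).

Yes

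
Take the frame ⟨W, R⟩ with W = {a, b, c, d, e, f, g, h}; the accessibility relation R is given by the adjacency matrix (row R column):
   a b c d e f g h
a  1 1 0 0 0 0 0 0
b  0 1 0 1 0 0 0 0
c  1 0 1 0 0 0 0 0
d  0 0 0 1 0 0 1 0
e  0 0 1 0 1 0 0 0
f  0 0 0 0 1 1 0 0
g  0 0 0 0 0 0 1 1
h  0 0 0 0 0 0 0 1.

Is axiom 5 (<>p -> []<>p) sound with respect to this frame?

Axiom 5 corresponds to the accessibility relation being Euclidean.
Euclidean: no — a R b and a R a, but not b R a.

No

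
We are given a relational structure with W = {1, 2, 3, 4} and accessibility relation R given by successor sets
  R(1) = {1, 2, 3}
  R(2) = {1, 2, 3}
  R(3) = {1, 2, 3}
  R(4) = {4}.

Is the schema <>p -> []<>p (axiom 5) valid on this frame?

Axiom 5 corresponds to the accessibility relation being Euclidean.
Euclidean: yes — any two successors of a common world are R-related.

Yes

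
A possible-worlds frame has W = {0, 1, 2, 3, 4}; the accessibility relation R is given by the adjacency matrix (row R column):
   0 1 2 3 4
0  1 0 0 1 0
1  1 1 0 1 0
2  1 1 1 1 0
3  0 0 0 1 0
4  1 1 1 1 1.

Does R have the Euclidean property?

No

Euclidean: no — 1 R 3 and 1 R 0, but not 3 R 0.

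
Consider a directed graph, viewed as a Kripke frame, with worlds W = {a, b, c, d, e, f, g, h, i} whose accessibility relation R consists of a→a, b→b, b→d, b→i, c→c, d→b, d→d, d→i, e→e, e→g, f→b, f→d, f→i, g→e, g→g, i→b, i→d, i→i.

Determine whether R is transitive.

Transitive: yes — every two-step R-path is closed by a direct edge.

Yes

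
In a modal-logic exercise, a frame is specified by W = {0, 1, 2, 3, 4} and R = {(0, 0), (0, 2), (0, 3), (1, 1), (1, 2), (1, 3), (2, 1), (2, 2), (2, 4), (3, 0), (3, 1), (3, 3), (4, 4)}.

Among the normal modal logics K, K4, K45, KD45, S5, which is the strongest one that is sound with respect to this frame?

Transitive (axiom 4): no — 0 R 2 and 2 R 1, but not 0 R 1.
Euclidean (axiom 5): no — 0 R 2 and 0 R 3, but not 2 R 3.
Serial (axiom D): yes — every world has a successor (e.g. 0 R 0).
Reflexive (axiom T): yes — every world is R-related to itself.
So F validates K; K4 would additionally require R to be transitive. The strongest is K.

K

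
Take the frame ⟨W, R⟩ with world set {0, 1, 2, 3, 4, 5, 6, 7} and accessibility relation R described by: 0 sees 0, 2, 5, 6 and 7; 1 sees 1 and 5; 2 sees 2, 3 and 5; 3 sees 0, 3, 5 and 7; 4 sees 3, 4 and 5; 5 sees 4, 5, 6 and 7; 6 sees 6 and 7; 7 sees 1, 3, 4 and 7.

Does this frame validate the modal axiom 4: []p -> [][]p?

By correspondence theory, 4 is valid on a frame iff R is transitive.
Transitive: no — 0 R 2 and 2 R 3, but not 0 R 3.

No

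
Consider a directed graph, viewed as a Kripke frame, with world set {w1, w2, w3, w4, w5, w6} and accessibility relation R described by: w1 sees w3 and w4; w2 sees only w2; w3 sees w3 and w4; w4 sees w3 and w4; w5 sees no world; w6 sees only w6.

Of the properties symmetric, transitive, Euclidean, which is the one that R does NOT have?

symmetric

Symmetric: no — w1 R w3 but not w3 R w1.
Transitive: yes — every two-step R-path is closed by a direct edge.
Euclidean: yes — any two successors of a common world are R-related.
Only symmetric fails.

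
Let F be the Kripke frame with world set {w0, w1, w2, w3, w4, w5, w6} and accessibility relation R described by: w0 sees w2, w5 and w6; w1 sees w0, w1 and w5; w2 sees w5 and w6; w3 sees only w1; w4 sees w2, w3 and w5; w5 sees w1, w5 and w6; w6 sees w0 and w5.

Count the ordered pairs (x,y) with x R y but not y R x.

Enumerating: (w0,w2), (w0,w5), (w1,w0), (w2,w5), (w2,w6), (w3,w1), (w4,w2), (w4,w3), (w4,w5).

9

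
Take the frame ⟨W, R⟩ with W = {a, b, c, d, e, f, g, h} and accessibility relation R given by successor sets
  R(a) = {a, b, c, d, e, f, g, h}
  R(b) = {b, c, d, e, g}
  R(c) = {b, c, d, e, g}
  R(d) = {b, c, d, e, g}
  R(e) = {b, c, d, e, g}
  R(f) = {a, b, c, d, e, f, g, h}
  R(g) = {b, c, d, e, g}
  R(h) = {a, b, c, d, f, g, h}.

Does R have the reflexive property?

Yes

Reflexive: yes — every world is R-related to itself.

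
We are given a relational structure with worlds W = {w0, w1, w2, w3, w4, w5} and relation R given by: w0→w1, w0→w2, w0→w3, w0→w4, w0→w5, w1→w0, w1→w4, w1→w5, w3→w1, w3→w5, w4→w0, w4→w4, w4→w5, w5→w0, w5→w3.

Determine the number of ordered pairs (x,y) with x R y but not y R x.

Enumerating: (w0,w2), (w0,w3), (w1,w4), (w1,w5), (w3,w1), (w4,w5).

6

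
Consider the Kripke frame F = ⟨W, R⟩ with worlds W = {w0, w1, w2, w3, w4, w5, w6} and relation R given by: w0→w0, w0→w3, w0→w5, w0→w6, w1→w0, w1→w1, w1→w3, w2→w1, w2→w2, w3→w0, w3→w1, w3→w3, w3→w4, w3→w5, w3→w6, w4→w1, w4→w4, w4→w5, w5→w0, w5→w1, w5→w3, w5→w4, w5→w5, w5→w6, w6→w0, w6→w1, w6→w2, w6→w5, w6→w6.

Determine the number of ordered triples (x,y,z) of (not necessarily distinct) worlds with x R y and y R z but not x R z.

Enumerating: (w0,w3,w1), (w0,w3,w4), (w0,w5,w1), (w0,w5,w4), (w0,w6,w1), (w0,w6,w2), (w1,w0,w5), (w1,w0,w6), (w1,w3,w4), (w1,w3,w5), (w1,w3,w6), (w2,w1,w0), … and 12 more.
Total: 24.

24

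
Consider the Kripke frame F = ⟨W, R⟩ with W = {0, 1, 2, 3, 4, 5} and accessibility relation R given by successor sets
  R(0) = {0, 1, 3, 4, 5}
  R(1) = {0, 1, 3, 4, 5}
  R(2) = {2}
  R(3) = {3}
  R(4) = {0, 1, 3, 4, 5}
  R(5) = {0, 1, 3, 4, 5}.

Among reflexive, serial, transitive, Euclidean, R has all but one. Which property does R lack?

Reflexive: yes — every world is R-related to itself.
Serial: yes — every world has a successor (e.g. 0 R 0).
Transitive: yes — every two-step R-path is closed by a direct edge.
Euclidean: no — 0 R 3 and 0 R 1, but not 3 R 1.
Only Euclidean fails.

Euclidean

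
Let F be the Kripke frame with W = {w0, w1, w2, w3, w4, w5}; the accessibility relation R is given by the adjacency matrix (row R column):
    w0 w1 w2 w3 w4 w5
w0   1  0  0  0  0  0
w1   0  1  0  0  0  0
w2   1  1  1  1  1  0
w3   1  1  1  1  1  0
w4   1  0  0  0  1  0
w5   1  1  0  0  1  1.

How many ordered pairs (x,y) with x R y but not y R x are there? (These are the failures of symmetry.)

Enumerating: (w2,w0), (w2,w1), (w2,w4), (w3,w0), (w3,w1), (w3,w4), (w4,w0), (w5,w0), (w5,w1), (w5,w4).

10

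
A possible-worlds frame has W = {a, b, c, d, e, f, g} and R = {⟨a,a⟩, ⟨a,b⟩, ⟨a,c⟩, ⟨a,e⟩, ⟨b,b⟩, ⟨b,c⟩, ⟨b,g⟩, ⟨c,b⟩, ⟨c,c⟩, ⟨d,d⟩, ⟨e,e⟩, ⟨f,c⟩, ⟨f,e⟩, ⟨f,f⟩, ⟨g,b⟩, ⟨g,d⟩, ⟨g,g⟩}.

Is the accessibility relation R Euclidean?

Euclidean: no — a R b and a R e, but not b R e.

No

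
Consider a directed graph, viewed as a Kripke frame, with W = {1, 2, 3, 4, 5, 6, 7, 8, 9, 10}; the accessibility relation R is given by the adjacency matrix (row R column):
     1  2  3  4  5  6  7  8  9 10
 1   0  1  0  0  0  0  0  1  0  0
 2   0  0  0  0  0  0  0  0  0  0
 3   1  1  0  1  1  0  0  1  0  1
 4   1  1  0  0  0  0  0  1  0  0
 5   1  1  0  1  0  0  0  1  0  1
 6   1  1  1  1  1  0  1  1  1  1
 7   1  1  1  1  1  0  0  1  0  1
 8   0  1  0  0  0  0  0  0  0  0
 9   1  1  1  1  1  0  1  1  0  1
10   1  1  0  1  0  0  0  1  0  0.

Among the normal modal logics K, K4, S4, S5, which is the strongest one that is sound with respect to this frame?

K4

Transitive (axiom 4): yes — every two-step R-path is closed by a direct edge.
Reflexive (axiom T): no — 1 is not related to itself.
Euclidean (axiom 5): no — 1 R 2 and 1 R 8, but not 2 R 8.
So F validates K, K4; S4 would additionally require R to be reflexive. The strongest is K4.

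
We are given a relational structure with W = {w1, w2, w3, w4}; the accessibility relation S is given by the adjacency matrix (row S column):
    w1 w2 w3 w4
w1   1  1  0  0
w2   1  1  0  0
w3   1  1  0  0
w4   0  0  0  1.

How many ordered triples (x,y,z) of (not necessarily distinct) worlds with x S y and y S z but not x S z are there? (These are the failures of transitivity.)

S is transitive; there are no such tuples.

0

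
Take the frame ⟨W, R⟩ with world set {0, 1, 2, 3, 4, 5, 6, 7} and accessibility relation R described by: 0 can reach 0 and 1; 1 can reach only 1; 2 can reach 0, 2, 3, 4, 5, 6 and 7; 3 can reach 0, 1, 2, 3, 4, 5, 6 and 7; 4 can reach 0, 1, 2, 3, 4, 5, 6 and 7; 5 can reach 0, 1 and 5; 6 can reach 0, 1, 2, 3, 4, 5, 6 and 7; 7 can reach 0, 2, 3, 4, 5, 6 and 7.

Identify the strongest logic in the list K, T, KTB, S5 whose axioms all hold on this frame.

T

Reflexive (axiom T): yes — every world is R-related to itself.
Symmetric (axiom B): no — 0 R 1 but not 1 R 0.
Euclidean (axiom 5): no — 2 R 0 and 2 R 3, but not 0 R 3.
So F validates K, T; KTB would additionally require R to be symmetric. The strongest is T.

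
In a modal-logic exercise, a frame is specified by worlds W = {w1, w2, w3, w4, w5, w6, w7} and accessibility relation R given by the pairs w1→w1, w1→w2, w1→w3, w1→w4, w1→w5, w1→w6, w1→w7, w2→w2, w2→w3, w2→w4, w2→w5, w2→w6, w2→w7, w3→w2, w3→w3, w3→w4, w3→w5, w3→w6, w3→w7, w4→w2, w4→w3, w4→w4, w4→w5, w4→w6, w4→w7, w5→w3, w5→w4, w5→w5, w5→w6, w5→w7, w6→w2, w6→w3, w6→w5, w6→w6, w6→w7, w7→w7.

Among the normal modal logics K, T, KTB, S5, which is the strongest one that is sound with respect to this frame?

Reflexive (axiom T): yes — every world is R-related to itself.
Symmetric (axiom B): no — w1 R w2 but not w2 R w1.
Euclidean (axiom 5): no — w1 R w5 and w1 R w2, but not w5 R w2.
So F validates K, T; KTB would additionally require R to be symmetric. The strongest is T.

T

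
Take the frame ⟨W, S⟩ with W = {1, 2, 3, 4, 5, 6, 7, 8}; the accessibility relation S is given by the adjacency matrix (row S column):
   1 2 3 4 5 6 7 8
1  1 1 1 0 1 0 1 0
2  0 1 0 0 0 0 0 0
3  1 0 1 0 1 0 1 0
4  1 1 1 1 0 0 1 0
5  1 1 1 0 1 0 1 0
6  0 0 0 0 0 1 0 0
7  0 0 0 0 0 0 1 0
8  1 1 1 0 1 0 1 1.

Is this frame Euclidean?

No

Euclidean: no — 1 S 2 and 1 S 3, but not 2 S 3.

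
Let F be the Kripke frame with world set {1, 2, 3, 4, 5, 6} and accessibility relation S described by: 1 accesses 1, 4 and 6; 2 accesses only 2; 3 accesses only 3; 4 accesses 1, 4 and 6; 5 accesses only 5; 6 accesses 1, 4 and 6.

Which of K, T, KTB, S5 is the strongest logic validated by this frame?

Reflexive (axiom T): yes — every world is S-related to itself.
Symmetric (axiom B): yes — every pair in S has its reverse in S.
Euclidean (axiom 5): yes — any two successors of a common world are S-related.
So F validates K, T, KTB, S5. The strongest is S5.

S5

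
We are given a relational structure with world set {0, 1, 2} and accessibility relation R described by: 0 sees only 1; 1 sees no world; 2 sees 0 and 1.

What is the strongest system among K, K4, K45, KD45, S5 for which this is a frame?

Transitive (axiom 4): yes — every two-step R-path is closed by a direct edge.
Euclidean (axiom 5): no — 2 R 1 and 2 R 0, but not 1 R 0.
Serial (axiom D): no — 1 has no R-successor.
Reflexive (axiom T): no — 0 is not related to itself.
So F validates K, K4; K45 would additionally require R to be Euclidean. The strongest is K4.

K4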